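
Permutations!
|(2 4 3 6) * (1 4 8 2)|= 4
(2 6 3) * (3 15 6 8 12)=(2 8 12 3)(6 15)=[0, 1, 8, 2, 4, 5, 15, 7, 12, 9, 10, 11, 3, 13, 14, 6]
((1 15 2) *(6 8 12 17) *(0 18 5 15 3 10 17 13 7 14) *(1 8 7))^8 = ((0 18 5 15 2 8 12 13 1 3 10 17 6 7 14))^8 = (0 1 18 3 5 10 15 17 2 6 8 7 12 14 13)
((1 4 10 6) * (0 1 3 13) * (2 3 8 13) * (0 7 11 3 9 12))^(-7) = (0 13 12 8 9 6 2 10 3 4 11 1 7)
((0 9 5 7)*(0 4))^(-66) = (0 4 7 5 9) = ((0 9 5 7 4))^(-66)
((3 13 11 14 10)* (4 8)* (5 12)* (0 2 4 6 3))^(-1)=((0 2 4 8 6 3 13 11 14 10)(5 12))^(-1)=(0 10 14 11 13 3 6 8 4 2)(5 12)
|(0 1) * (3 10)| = |(0 1)(3 10)| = 2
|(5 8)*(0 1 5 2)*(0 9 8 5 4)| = 3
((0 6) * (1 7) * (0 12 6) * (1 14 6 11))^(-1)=(1 11 12 6 14 7)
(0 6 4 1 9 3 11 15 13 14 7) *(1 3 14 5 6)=(0 1 9 14 7)(3 11 15 13 5 6 4)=[1, 9, 2, 11, 3, 6, 4, 0, 8, 14, 10, 15, 12, 5, 7, 13]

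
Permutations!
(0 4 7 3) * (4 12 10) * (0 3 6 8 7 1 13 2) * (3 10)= (0 12 3 10 4 1 13 2)(6 8 7)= [12, 13, 0, 10, 1, 5, 8, 6, 7, 9, 4, 11, 3, 2]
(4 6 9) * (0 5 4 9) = (9)(0 5 4 6) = [5, 1, 2, 3, 6, 4, 0, 7, 8, 9]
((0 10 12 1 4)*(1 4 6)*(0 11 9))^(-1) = ((0 10 12 4 11 9)(1 6))^(-1) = (0 9 11 4 12 10)(1 6)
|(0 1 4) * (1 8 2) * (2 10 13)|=7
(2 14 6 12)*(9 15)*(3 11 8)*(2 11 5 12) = (2 14 6)(3 5 12 11 8)(9 15) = [0, 1, 14, 5, 4, 12, 2, 7, 3, 15, 10, 8, 11, 13, 6, 9]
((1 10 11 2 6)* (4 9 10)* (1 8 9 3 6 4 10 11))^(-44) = (2 9 6 4 11 8 3)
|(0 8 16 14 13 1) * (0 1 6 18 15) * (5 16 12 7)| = |(0 8 12 7 5 16 14 13 6 18 15)| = 11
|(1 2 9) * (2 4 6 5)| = 6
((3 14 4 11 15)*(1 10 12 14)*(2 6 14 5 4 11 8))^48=((1 10 12 5 4 8 2 6 14 11 15 3))^48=(15)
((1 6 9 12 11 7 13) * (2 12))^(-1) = ((1 6 9 2 12 11 7 13))^(-1) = (1 13 7 11 12 2 9 6)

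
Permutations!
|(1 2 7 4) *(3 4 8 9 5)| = 8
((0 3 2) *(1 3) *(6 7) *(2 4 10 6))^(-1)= ((0 1 3 4 10 6 7 2))^(-1)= (0 2 7 6 10 4 3 1)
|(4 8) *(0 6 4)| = 4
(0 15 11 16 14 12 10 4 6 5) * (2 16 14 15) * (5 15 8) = (0 2 16 8 5)(4 6 15 11 14 12 10) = [2, 1, 16, 3, 6, 0, 15, 7, 5, 9, 4, 14, 10, 13, 12, 11, 8]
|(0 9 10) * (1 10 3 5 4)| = 7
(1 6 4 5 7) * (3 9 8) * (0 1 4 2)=(0 1 6 2)(3 9 8)(4 5 7)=[1, 6, 0, 9, 5, 7, 2, 4, 3, 8]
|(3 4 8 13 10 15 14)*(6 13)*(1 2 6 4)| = 8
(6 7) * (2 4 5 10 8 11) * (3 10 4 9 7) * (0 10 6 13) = (0 10 8 11 2 9 7 13)(3 6)(4 5) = [10, 1, 9, 6, 5, 4, 3, 13, 11, 7, 8, 2, 12, 0]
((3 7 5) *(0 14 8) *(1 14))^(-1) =(0 8 14 1)(3 5 7)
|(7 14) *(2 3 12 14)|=5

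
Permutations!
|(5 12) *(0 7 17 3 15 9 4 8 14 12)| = 11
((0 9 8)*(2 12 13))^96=((0 9 8)(2 12 13))^96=(13)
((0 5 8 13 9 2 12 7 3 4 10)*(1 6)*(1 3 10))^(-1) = (0 10 7 12 2 9 13 8 5)(1 4 3 6)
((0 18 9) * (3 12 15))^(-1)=((0 18 9)(3 12 15))^(-1)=(0 9 18)(3 15 12)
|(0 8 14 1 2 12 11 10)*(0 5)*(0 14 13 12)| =10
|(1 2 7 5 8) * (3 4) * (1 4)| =7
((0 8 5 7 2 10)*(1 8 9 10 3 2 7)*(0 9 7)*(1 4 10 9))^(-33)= (0 7)(1 5 10 8 4)(2 3)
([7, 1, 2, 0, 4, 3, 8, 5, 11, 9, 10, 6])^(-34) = [5, 1, 2, 7, 4, 0, 11, 3, 6, 9, 10, 8]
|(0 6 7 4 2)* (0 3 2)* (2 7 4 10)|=|(0 6 4)(2 3 7 10)|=12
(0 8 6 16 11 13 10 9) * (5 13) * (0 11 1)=(0 8 6 16 1)(5 13 10 9 11)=[8, 0, 2, 3, 4, 13, 16, 7, 6, 11, 9, 5, 12, 10, 14, 15, 1]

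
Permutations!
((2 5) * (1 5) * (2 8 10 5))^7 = (1 2)(5 8 10)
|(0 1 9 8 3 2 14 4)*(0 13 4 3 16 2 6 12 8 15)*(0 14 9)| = |(0 1)(2 9 15 14 3 6 12 8 16)(4 13)| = 18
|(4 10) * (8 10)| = |(4 8 10)| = 3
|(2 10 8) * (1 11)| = 6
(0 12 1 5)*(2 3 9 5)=[12, 2, 3, 9, 4, 0, 6, 7, 8, 5, 10, 11, 1]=(0 12 1 2 3 9 5)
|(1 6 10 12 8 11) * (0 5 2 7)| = |(0 5 2 7)(1 6 10 12 8 11)| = 12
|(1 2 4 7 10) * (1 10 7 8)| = |(10)(1 2 4 8)| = 4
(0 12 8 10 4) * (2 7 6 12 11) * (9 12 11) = (0 9 12 8 10 4)(2 7 6 11) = [9, 1, 7, 3, 0, 5, 11, 6, 10, 12, 4, 2, 8]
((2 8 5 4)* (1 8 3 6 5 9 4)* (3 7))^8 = ((1 8 9 4 2 7 3 6 5))^8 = (1 5 6 3 7 2 4 9 8)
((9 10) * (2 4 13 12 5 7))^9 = (2 12)(4 5)(7 13)(9 10)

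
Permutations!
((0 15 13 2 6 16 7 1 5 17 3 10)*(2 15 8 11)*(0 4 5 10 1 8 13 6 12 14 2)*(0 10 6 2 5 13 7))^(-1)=((0 7 8 11 10 4 13 15 2 12 14 5 17 3 1 6 16))^(-1)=(0 16 6 1 3 17 5 14 12 2 15 13 4 10 11 8 7)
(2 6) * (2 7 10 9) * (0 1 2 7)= [1, 2, 6, 3, 4, 5, 0, 10, 8, 7, 9]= (0 1 2 6)(7 10 9)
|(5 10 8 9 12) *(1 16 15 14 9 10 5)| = 6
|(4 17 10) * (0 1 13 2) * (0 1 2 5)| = |(0 2 1 13 5)(4 17 10)| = 15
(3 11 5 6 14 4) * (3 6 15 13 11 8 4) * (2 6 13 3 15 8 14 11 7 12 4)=(2 6 11 5 8)(3 14 15)(4 13 7 12)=[0, 1, 6, 14, 13, 8, 11, 12, 2, 9, 10, 5, 4, 7, 15, 3]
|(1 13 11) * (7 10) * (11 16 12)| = 10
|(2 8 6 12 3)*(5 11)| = |(2 8 6 12 3)(5 11)| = 10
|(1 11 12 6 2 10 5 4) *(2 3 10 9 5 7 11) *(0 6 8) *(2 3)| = |(0 6 2 9 5 4 1 3 10 7 11 12 8)| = 13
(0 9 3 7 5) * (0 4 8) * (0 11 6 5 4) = (0 9 3 7 4 8 11 6 5) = [9, 1, 2, 7, 8, 0, 5, 4, 11, 3, 10, 6]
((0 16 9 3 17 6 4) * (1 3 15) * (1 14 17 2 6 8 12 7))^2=((0 16 9 15 14 17 8 12 7 1 3 2 6 4))^2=(0 9 14 8 7 3 6)(1 2 4 16 15 17 12)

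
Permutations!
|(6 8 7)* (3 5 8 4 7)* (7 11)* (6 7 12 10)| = |(3 5 8)(4 11 12 10 6)| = 15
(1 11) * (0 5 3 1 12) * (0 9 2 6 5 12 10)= (0 12 9 2 6 5 3 1 11 10)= [12, 11, 6, 1, 4, 3, 5, 7, 8, 2, 0, 10, 9]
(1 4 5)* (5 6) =(1 4 6 5) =[0, 4, 2, 3, 6, 1, 5]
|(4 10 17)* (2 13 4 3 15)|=7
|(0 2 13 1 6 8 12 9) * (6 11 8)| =8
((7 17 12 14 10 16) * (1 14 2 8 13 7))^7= (1 16 10 14)(2 8 13 7 17 12)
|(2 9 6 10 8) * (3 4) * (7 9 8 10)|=6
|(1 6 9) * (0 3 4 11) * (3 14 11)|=6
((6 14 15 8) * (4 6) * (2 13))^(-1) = (2 13)(4 8 15 14 6) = ((2 13)(4 6 14 15 8))^(-1)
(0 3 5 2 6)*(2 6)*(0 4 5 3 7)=(0 7)(4 5 6)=[7, 1, 2, 3, 5, 6, 4, 0]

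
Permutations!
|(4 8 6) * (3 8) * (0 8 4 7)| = 4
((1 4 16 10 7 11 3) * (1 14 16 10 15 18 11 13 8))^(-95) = (1 4 10 7 13 8)(3 14 16 15 18 11)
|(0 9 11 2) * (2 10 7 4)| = |(0 9 11 10 7 4 2)| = 7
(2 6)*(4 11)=(2 6)(4 11)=[0, 1, 6, 3, 11, 5, 2, 7, 8, 9, 10, 4]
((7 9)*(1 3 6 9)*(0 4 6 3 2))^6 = ((0 4 6 9 7 1 2))^6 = (0 2 1 7 9 6 4)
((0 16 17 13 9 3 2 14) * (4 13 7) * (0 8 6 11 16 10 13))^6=((0 10 13 9 3 2 14 8 6 11 16 17 7 4))^6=(0 14 7 3 16 13 6)(2 17 9 11 10 8 4)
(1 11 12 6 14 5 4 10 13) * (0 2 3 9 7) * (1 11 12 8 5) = (0 2 3 9 7)(1 12 6 14)(4 10 13 11 8 5) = [2, 12, 3, 9, 10, 4, 14, 0, 5, 7, 13, 8, 6, 11, 1]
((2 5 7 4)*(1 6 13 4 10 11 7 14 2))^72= (14)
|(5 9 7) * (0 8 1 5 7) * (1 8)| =4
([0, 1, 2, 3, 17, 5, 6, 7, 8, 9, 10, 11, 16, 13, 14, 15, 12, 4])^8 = (17)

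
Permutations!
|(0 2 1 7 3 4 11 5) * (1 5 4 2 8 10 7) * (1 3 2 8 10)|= 30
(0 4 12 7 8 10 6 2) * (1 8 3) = (0 4 12 7 3 1 8 10 6 2) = [4, 8, 0, 1, 12, 5, 2, 3, 10, 9, 6, 11, 7]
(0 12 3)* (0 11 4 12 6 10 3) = (0 6 10 3 11 4 12) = [6, 1, 2, 11, 12, 5, 10, 7, 8, 9, 3, 4, 0]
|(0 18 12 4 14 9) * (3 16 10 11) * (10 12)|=10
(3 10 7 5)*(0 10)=(0 10 7 5 3)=[10, 1, 2, 0, 4, 3, 6, 5, 8, 9, 7]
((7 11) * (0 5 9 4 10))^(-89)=(0 5 9 4 10)(7 11)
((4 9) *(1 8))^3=((1 8)(4 9))^3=(1 8)(4 9)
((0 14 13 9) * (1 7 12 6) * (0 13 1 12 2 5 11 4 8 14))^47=((1 7 2 5 11 4 8 14)(6 12)(9 13))^47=(1 14 8 4 11 5 2 7)(6 12)(9 13)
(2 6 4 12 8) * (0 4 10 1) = (0 4 12 8 2 6 10 1) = [4, 0, 6, 3, 12, 5, 10, 7, 2, 9, 1, 11, 8]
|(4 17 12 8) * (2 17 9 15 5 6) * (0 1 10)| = 9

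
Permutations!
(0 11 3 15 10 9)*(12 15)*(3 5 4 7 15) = (0 11 5 4 7 15 10 9)(3 12) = [11, 1, 2, 12, 7, 4, 6, 15, 8, 0, 9, 5, 3, 13, 14, 10]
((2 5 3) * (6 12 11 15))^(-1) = (2 3 5)(6 15 11 12)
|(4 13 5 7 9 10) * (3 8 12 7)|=9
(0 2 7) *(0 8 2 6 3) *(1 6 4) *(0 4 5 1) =(0 5 1 6 3 4)(2 7 8) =[5, 6, 7, 4, 0, 1, 3, 8, 2]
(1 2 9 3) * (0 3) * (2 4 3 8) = [8, 4, 9, 1, 3, 5, 6, 7, 2, 0] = (0 8 2 9)(1 4 3)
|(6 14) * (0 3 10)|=6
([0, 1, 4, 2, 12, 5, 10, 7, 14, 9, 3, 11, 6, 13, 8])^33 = [0, 1, 6, 12, 10, 5, 2, 7, 14, 9, 4, 11, 3, 13, 8]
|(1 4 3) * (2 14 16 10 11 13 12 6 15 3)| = 12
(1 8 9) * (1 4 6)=[0, 8, 2, 3, 6, 5, 1, 7, 9, 4]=(1 8 9 4 6)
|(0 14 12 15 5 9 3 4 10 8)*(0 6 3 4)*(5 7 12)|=9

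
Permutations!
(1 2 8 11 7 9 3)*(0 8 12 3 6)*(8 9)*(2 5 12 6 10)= (0 9 10 2 6)(1 5 12 3)(7 8 11)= [9, 5, 6, 1, 4, 12, 0, 8, 11, 10, 2, 7, 3]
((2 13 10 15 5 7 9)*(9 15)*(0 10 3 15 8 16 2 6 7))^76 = (0 7 13)(2 5 6)(3 10 8)(9 16 15)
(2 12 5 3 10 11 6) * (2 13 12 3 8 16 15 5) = [0, 1, 3, 10, 4, 8, 13, 7, 16, 9, 11, 6, 2, 12, 14, 5, 15] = (2 3 10 11 6 13 12)(5 8 16 15)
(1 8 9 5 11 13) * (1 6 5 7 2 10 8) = [0, 1, 10, 3, 4, 11, 5, 2, 9, 7, 8, 13, 12, 6] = (2 10 8 9 7)(5 11 13 6)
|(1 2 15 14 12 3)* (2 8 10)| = 8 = |(1 8 10 2 15 14 12 3)|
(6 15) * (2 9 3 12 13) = [0, 1, 9, 12, 4, 5, 15, 7, 8, 3, 10, 11, 13, 2, 14, 6] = (2 9 3 12 13)(6 15)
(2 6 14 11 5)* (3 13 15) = [0, 1, 6, 13, 4, 2, 14, 7, 8, 9, 10, 5, 12, 15, 11, 3] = (2 6 14 11 5)(3 13 15)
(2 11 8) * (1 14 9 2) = (1 14 9 2 11 8) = [0, 14, 11, 3, 4, 5, 6, 7, 1, 2, 10, 8, 12, 13, 9]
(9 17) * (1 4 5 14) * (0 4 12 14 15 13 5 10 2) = (0 4 10 2)(1 12 14)(5 15 13)(9 17) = [4, 12, 0, 3, 10, 15, 6, 7, 8, 17, 2, 11, 14, 5, 1, 13, 16, 9]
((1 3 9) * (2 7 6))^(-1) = (1 9 3)(2 6 7) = ((1 3 9)(2 7 6))^(-1)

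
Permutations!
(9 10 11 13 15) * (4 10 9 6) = [0, 1, 2, 3, 10, 5, 4, 7, 8, 9, 11, 13, 12, 15, 14, 6] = (4 10 11 13 15 6)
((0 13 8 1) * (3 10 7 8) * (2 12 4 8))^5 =((0 13 3 10 7 2 12 4 8 1))^5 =(0 2)(1 7)(3 4)(8 10)(12 13)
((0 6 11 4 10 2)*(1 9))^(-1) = (0 2 10 4 11 6)(1 9)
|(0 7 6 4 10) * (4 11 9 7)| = 12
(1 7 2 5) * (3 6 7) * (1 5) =(1 3 6 7 2) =[0, 3, 1, 6, 4, 5, 7, 2]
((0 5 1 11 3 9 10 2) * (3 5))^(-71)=(0 2 10 9 3)(1 11 5)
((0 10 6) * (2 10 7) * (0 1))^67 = (0 7 2 10 6 1)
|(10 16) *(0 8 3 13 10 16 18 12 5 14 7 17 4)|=12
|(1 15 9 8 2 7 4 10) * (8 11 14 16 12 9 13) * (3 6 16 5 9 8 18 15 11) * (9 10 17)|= 30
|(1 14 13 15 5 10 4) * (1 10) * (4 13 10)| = |(1 14 10 13 15 5)| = 6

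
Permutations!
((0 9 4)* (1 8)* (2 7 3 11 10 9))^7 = ((0 2 7 3 11 10 9 4)(1 8))^7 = (0 4 9 10 11 3 7 2)(1 8)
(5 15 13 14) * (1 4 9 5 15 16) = (1 4 9 5 16)(13 14 15) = [0, 4, 2, 3, 9, 16, 6, 7, 8, 5, 10, 11, 12, 14, 15, 13, 1]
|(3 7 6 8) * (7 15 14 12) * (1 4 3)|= |(1 4 3 15 14 12 7 6 8)|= 9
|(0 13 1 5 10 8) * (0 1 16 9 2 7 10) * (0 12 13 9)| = |(0 9 2 7 10 8 1 5 12 13 16)| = 11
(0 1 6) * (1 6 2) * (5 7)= (0 6)(1 2)(5 7)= [6, 2, 1, 3, 4, 7, 0, 5]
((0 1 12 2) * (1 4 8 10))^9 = (0 8 1 2 4 10 12)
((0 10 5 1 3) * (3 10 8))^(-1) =(0 3 8)(1 5 10)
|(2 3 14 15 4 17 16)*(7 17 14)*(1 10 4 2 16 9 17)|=|(1 10 4 14 15 2 3 7)(9 17)|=8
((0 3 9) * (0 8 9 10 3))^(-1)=(3 10)(8 9)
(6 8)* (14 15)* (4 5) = (4 5)(6 8)(14 15) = [0, 1, 2, 3, 5, 4, 8, 7, 6, 9, 10, 11, 12, 13, 15, 14]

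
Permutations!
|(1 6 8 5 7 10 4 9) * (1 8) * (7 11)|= 14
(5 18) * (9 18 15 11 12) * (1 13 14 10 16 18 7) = (1 13 14 10 16 18 5 15 11 12 9 7) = [0, 13, 2, 3, 4, 15, 6, 1, 8, 7, 16, 12, 9, 14, 10, 11, 18, 17, 5]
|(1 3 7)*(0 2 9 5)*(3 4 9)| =|(0 2 3 7 1 4 9 5)| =8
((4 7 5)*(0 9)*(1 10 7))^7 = (0 9)(1 7 4 10 5)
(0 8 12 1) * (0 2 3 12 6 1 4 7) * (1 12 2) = (0 8 6 12 4 7)(2 3) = [8, 1, 3, 2, 7, 5, 12, 0, 6, 9, 10, 11, 4]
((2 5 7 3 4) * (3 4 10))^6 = ((2 5 7 4)(3 10))^6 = (10)(2 7)(4 5)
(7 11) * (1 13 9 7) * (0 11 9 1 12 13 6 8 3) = [11, 6, 2, 0, 4, 5, 8, 9, 3, 7, 10, 12, 13, 1] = (0 11 12 13 1 6 8 3)(7 9)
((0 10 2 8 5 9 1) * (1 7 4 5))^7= ((0 10 2 8 1)(4 5 9 7))^7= (0 2 1 10 8)(4 7 9 5)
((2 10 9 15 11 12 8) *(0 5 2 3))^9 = (0 3 8 12 11 15 9 10 2 5) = ((0 5 2 10 9 15 11 12 8 3))^9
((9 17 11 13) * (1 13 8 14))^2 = (1 9 11 14 13 17 8)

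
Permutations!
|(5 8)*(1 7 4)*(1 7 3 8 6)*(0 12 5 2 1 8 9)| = |(0 12 5 6 8 2 1 3 9)(4 7)| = 18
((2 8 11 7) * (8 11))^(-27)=(11)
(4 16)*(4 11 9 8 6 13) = (4 16 11 9 8 6 13) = [0, 1, 2, 3, 16, 5, 13, 7, 6, 8, 10, 9, 12, 4, 14, 15, 11]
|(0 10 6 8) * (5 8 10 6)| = 5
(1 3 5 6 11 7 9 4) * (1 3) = (3 5 6 11 7 9 4) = [0, 1, 2, 5, 3, 6, 11, 9, 8, 4, 10, 7]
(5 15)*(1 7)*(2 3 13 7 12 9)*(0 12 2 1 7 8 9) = (0 12)(1 2 3 13 8 9)(5 15) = [12, 2, 3, 13, 4, 15, 6, 7, 9, 1, 10, 11, 0, 8, 14, 5]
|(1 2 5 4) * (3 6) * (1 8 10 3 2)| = 7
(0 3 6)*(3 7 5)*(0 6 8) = (0 7 5 3 8) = [7, 1, 2, 8, 4, 3, 6, 5, 0]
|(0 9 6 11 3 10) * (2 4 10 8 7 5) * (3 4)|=30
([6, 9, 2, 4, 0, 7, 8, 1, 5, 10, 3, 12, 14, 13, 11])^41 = (0 6 8 5 7 1 9 10 3 4)(11 14 12)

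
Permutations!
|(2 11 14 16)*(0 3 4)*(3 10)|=4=|(0 10 3 4)(2 11 14 16)|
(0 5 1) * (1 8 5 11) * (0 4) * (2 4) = [11, 2, 4, 3, 0, 8, 6, 7, 5, 9, 10, 1] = (0 11 1 2 4)(5 8)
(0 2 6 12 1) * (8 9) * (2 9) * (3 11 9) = (0 3 11 9 8 2 6 12 1) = [3, 0, 6, 11, 4, 5, 12, 7, 2, 8, 10, 9, 1]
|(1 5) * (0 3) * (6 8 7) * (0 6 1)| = 7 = |(0 3 6 8 7 1 5)|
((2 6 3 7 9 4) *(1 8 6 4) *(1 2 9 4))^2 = ((1 8 6 3 7 4 9 2))^2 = (1 6 7 9)(2 8 3 4)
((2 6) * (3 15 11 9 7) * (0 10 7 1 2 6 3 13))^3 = (0 13 7 10)(1 15)(2 11)(3 9)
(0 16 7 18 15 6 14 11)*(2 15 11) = [16, 1, 15, 3, 4, 5, 14, 18, 8, 9, 10, 0, 12, 13, 2, 6, 7, 17, 11] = (0 16 7 18 11)(2 15 6 14)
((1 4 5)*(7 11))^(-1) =((1 4 5)(7 11))^(-1) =(1 5 4)(7 11)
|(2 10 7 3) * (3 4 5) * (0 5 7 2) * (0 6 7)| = 6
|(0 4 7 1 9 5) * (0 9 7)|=|(0 4)(1 7)(5 9)|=2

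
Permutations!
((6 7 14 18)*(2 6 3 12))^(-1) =(2 12 3 18 14 7 6)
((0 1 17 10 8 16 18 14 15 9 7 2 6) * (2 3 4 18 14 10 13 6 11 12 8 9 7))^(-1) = (0 6 13 17 1)(2 9 10 18 4 3 7 15 14 16 8 12 11)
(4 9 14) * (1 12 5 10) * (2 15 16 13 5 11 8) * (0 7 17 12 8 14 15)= (0 7 17 12 11 14 4 9 15 16 13 5 10 1 8 2)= [7, 8, 0, 3, 9, 10, 6, 17, 2, 15, 1, 14, 11, 5, 4, 16, 13, 12]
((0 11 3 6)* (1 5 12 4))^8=(12)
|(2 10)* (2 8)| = |(2 10 8)| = 3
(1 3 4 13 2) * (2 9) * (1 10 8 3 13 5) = (1 13 9 2 10 8 3 4 5) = [0, 13, 10, 4, 5, 1, 6, 7, 3, 2, 8, 11, 12, 9]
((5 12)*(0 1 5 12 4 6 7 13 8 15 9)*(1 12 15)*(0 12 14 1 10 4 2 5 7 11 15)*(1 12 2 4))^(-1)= ((0 14 12)(1 7 13 8 10)(2 5 4 6 11 15 9))^(-1)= (0 12 14)(1 10 8 13 7)(2 9 15 11 6 4 5)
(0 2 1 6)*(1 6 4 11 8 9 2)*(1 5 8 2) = (0 5 8 9 1 4 11 2 6) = [5, 4, 6, 3, 11, 8, 0, 7, 9, 1, 10, 2]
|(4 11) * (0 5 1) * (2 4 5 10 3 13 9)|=10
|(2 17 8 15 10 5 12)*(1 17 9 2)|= 14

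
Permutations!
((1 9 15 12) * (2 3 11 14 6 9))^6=(1 9 11)(2 15 14)(3 12 6)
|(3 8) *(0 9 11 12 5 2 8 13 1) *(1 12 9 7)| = 6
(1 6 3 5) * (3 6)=(6)(1 3 5)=[0, 3, 2, 5, 4, 1, 6]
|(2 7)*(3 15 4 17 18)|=10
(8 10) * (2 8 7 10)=[0, 1, 8, 3, 4, 5, 6, 10, 2, 9, 7]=(2 8)(7 10)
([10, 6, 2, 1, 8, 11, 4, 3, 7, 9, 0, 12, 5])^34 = (1 7 4)(3 8 6)(5 11 12)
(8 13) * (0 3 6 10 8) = (0 3 6 10 8 13) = [3, 1, 2, 6, 4, 5, 10, 7, 13, 9, 8, 11, 12, 0]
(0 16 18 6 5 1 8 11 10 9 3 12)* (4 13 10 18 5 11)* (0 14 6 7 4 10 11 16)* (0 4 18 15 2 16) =(0 4 13 11 15 2 16 5 1 8 10 9 3 12 14 6)(7 18) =[4, 8, 16, 12, 13, 1, 0, 18, 10, 3, 9, 15, 14, 11, 6, 2, 5, 17, 7]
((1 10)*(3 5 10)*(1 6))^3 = (1 10 3 6 5)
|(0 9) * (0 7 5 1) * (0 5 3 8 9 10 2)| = |(0 10 2)(1 5)(3 8 9 7)| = 12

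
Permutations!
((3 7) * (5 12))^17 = ((3 7)(5 12))^17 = (3 7)(5 12)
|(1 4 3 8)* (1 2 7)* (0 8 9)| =|(0 8 2 7 1 4 3 9)| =8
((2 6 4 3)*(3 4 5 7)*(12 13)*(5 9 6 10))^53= (2 7 10 3 5)(6 9)(12 13)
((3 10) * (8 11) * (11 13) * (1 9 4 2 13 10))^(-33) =((1 9 4 2 13 11 8 10 3))^(-33) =(1 2 8)(3 4 11)(9 13 10)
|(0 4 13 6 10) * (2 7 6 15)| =8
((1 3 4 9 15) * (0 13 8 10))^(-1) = (0 10 8 13)(1 15 9 4 3)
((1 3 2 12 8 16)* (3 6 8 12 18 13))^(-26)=(1 8)(2 13)(3 18)(6 16)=((1 6 8 16)(2 18 13 3))^(-26)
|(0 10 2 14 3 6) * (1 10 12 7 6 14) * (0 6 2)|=6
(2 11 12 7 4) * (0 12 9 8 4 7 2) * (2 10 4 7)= (0 12 10 4)(2 11 9 8 7)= [12, 1, 11, 3, 0, 5, 6, 2, 7, 8, 4, 9, 10]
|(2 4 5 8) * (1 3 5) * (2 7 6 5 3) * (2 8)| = |(1 8 7 6 5 2 4)| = 7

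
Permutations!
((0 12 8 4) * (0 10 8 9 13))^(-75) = (0 12 9 13)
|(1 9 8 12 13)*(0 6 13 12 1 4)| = 12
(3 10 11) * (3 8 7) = (3 10 11 8 7) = [0, 1, 2, 10, 4, 5, 6, 3, 7, 9, 11, 8]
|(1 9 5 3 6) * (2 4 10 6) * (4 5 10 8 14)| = |(1 9 10 6)(2 5 3)(4 8 14)| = 12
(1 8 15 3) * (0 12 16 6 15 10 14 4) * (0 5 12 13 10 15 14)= (0 13 10)(1 8 15 3)(4 5 12 16 6 14)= [13, 8, 2, 1, 5, 12, 14, 7, 15, 9, 0, 11, 16, 10, 4, 3, 6]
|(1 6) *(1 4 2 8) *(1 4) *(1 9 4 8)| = 5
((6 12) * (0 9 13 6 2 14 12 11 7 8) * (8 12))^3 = ((0 9 13 6 11 7 12 2 14 8))^3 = (0 6 12 8 13 7 14 9 11 2)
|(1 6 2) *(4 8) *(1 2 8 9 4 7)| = |(1 6 8 7)(4 9)| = 4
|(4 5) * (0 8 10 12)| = |(0 8 10 12)(4 5)| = 4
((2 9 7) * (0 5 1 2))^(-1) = ((0 5 1 2 9 7))^(-1) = (0 7 9 2 1 5)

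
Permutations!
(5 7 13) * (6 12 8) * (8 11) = (5 7 13)(6 12 11 8) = [0, 1, 2, 3, 4, 7, 12, 13, 6, 9, 10, 8, 11, 5]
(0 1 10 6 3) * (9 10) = (0 1 9 10 6 3) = [1, 9, 2, 0, 4, 5, 3, 7, 8, 10, 6]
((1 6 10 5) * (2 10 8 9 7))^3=(1 9 10 6 7 5 8 2)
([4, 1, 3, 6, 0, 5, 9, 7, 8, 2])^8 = [0, 1, 2, 3, 4, 5, 6, 7, 8, 9]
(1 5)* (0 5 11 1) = (0 5)(1 11) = [5, 11, 2, 3, 4, 0, 6, 7, 8, 9, 10, 1]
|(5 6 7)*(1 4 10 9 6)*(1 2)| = |(1 4 10 9 6 7 5 2)| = 8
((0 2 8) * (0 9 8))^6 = ((0 2)(8 9))^6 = (9)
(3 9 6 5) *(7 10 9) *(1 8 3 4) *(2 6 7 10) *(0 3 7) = (0 3 10 9)(1 8 7 2 6 5 4) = [3, 8, 6, 10, 1, 4, 5, 2, 7, 0, 9]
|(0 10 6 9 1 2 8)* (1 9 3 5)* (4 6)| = 9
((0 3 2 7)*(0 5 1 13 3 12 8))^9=(1 2)(3 5)(7 13)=((0 12 8)(1 13 3 2 7 5))^9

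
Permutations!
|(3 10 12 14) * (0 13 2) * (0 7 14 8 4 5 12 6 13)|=|(2 7 14 3 10 6 13)(4 5 12 8)|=28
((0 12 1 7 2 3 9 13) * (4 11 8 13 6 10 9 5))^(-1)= ((0 12 1 7 2 3 5 4 11 8 13)(6 10 9))^(-1)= (0 13 8 11 4 5 3 2 7 1 12)(6 9 10)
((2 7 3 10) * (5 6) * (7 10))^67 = ((2 10)(3 7)(5 6))^67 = (2 10)(3 7)(5 6)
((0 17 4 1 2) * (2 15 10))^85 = (0 17 4 1 15 10 2)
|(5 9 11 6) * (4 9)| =|(4 9 11 6 5)| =5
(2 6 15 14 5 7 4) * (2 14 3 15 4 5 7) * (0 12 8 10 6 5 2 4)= (0 12 8 10 6)(2 5 4 14 7)(3 15)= [12, 1, 5, 15, 14, 4, 0, 2, 10, 9, 6, 11, 8, 13, 7, 3]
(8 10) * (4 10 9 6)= (4 10 8 9 6)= [0, 1, 2, 3, 10, 5, 4, 7, 9, 6, 8]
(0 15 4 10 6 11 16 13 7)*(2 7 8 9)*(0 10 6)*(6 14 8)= (0 15 4 14 8 9 2 7 10)(6 11 16 13)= [15, 1, 7, 3, 14, 5, 11, 10, 9, 2, 0, 16, 12, 6, 8, 4, 13]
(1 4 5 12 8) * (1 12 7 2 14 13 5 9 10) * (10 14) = (1 4 9 14 13 5 7 2 10)(8 12) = [0, 4, 10, 3, 9, 7, 6, 2, 12, 14, 1, 11, 8, 5, 13]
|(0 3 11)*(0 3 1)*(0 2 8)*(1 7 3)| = 7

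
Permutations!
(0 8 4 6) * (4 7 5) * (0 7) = (0 8)(4 6 7 5) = [8, 1, 2, 3, 6, 4, 7, 5, 0]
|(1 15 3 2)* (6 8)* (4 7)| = |(1 15 3 2)(4 7)(6 8)| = 4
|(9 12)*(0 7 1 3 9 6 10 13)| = |(0 7 1 3 9 12 6 10 13)| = 9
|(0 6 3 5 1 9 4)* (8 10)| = |(0 6 3 5 1 9 4)(8 10)| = 14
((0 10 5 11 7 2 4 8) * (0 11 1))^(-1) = ((0 10 5 1)(2 4 8 11 7))^(-1) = (0 1 5 10)(2 7 11 8 4)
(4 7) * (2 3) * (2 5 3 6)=(2 6)(3 5)(4 7)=[0, 1, 6, 5, 7, 3, 2, 4]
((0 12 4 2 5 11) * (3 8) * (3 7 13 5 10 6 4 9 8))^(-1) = (0 11 5 13 7 8 9 12)(2 4 6 10)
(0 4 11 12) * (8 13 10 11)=(0 4 8 13 10 11 12)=[4, 1, 2, 3, 8, 5, 6, 7, 13, 9, 11, 12, 0, 10]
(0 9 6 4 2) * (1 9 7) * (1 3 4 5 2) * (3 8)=(0 7 8 3 4 1 9 6 5 2)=[7, 9, 0, 4, 1, 2, 5, 8, 3, 6]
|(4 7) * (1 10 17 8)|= |(1 10 17 8)(4 7)|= 4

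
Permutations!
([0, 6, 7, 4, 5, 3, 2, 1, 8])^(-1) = [0, 7, 6, 5, 3, 4, 1, 2, 8]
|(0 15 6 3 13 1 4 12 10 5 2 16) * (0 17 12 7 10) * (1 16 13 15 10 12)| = 33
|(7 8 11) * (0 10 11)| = |(0 10 11 7 8)| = 5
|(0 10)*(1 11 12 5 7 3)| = |(0 10)(1 11 12 5 7 3)| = 6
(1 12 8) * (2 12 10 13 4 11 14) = (1 10 13 4 11 14 2 12 8) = [0, 10, 12, 3, 11, 5, 6, 7, 1, 9, 13, 14, 8, 4, 2]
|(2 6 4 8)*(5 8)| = 5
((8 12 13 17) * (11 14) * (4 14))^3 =(8 17 13 12)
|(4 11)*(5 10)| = |(4 11)(5 10)| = 2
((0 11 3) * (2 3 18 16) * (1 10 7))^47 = ((0 11 18 16 2 3)(1 10 7))^47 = (0 3 2 16 18 11)(1 7 10)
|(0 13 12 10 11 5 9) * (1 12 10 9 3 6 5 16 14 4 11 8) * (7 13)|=|(0 7 13 10 8 1 12 9)(3 6 5)(4 11 16 14)|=24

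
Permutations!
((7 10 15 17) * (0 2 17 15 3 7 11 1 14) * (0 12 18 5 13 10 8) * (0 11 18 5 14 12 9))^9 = (0 18)(2 14)(9 17)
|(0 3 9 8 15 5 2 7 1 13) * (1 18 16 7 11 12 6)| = |(0 3 9 8 15 5 2 11 12 6 1 13)(7 18 16)| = 12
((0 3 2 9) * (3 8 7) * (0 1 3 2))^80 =((0 8 7 2 9 1 3))^80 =(0 2 3 7 1 8 9)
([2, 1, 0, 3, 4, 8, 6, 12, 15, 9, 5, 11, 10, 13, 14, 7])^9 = (0 2)(5 7)(8 12)(10 15)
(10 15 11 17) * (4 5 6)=[0, 1, 2, 3, 5, 6, 4, 7, 8, 9, 15, 17, 12, 13, 14, 11, 16, 10]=(4 5 6)(10 15 11 17)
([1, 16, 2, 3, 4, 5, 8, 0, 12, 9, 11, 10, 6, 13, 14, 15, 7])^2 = (0 16)(1 7)(6 12 8)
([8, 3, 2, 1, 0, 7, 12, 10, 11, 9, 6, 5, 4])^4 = [7, 1, 2, 3, 5, 12, 8, 4, 10, 9, 0, 6, 11]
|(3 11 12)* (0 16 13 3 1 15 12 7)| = 6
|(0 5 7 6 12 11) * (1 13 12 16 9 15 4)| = |(0 5 7 6 16 9 15 4 1 13 12 11)| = 12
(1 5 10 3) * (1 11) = (1 5 10 3 11) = [0, 5, 2, 11, 4, 10, 6, 7, 8, 9, 3, 1]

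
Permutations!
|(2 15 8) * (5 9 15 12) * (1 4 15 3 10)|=|(1 4 15 8 2 12 5 9 3 10)|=10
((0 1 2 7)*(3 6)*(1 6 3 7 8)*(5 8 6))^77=((0 5 8 1 2 6 7))^77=(8)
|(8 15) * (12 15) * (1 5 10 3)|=12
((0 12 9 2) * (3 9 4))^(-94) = (0 4 9)(2 12 3)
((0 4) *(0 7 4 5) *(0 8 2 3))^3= (0 2 5 3 8)(4 7)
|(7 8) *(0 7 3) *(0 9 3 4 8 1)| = |(0 7 1)(3 9)(4 8)| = 6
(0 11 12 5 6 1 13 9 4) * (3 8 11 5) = (0 5 6 1 13 9 4)(3 8 11 12) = [5, 13, 2, 8, 0, 6, 1, 7, 11, 4, 10, 12, 3, 9]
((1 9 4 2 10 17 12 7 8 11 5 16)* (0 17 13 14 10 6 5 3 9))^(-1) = ((0 17 12 7 8 11 3 9 4 2 6 5 16 1)(10 13 14))^(-1) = (0 1 16 5 6 2 4 9 3 11 8 7 12 17)(10 14 13)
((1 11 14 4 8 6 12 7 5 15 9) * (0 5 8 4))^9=(0 15 1 14 5 9 11)(6 12 7 8)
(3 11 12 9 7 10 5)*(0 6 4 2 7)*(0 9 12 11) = [6, 1, 7, 0, 2, 3, 4, 10, 8, 9, 5, 11, 12] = (12)(0 6 4 2 7 10 5 3)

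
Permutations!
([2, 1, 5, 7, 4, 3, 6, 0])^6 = (0 2 5 3 7)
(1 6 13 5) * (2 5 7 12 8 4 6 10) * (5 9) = [0, 10, 9, 3, 6, 1, 13, 12, 4, 5, 2, 11, 8, 7] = (1 10 2 9 5)(4 6 13 7 12 8)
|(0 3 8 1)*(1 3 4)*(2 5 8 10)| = 15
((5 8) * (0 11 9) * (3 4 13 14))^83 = ((0 11 9)(3 4 13 14)(5 8))^83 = (0 9 11)(3 14 13 4)(5 8)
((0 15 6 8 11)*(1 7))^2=((0 15 6 8 11)(1 7))^2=(0 6 11 15 8)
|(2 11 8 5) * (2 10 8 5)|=|(2 11 5 10 8)|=5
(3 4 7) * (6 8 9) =(3 4 7)(6 8 9) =[0, 1, 2, 4, 7, 5, 8, 3, 9, 6]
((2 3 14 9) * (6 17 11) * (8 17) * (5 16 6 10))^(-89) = (2 9 14 3)(5 6 17 10 16 8 11)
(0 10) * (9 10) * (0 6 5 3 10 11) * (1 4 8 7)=(0 9 11)(1 4 8 7)(3 10 6 5)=[9, 4, 2, 10, 8, 3, 5, 1, 7, 11, 6, 0]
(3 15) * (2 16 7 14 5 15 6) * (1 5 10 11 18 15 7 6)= (1 5 7 14 10 11 18 15 3)(2 16 6)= [0, 5, 16, 1, 4, 7, 2, 14, 8, 9, 11, 18, 12, 13, 10, 3, 6, 17, 15]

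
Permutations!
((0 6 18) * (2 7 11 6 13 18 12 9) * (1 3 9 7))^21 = (18)(1 3 9 2)(6 12 7 11)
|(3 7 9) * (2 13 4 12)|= 12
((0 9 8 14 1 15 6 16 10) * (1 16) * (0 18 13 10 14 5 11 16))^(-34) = (0 9 8 5 11 16 14)(1 6 15)(10 13 18)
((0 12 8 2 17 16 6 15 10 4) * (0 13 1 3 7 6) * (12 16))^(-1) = ((0 16)(1 3 7 6 15 10 4 13)(2 17 12 8))^(-1) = (0 16)(1 13 4 10 15 6 7 3)(2 8 12 17)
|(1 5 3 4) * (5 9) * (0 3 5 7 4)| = 4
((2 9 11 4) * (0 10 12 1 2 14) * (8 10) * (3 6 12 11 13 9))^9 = (0 11)(1 12 6 3 2)(4 8)(9 13)(10 14) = ((0 8 10 11 4 14)(1 2 3 6 12)(9 13))^9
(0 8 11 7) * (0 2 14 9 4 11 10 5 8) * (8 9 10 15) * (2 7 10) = (2 14)(4 11 10 5 9)(8 15) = [0, 1, 14, 3, 11, 9, 6, 7, 15, 4, 5, 10, 12, 13, 2, 8]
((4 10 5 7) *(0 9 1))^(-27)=((0 9 1)(4 10 5 7))^(-27)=(4 10 5 7)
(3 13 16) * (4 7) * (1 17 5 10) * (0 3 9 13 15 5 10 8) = [3, 17, 2, 15, 7, 8, 6, 4, 0, 13, 1, 11, 12, 16, 14, 5, 9, 10] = (0 3 15 5 8)(1 17 10)(4 7)(9 13 16)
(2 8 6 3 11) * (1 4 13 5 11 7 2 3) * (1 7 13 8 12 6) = (1 4 8)(2 12 6 7)(3 13 5 11) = [0, 4, 12, 13, 8, 11, 7, 2, 1, 9, 10, 3, 6, 5]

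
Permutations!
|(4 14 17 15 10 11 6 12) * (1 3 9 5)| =8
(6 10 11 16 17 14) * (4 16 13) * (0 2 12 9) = (0 2 12 9)(4 16 17 14 6 10 11 13) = [2, 1, 12, 3, 16, 5, 10, 7, 8, 0, 11, 13, 9, 4, 6, 15, 17, 14]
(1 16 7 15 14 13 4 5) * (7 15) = (1 16 15 14 13 4 5) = [0, 16, 2, 3, 5, 1, 6, 7, 8, 9, 10, 11, 12, 4, 13, 14, 15]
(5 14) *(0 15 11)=[15, 1, 2, 3, 4, 14, 6, 7, 8, 9, 10, 0, 12, 13, 5, 11]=(0 15 11)(5 14)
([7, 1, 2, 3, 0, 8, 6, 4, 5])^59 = (0 4 7)(5 8)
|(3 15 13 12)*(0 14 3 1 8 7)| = 9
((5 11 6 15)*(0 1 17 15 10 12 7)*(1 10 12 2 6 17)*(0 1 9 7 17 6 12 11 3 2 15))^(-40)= ((0 10 15 5 3 2 12 17)(1 9 7)(6 11))^(-40)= (17)(1 7 9)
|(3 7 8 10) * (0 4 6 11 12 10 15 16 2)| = |(0 4 6 11 12 10 3 7 8 15 16 2)| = 12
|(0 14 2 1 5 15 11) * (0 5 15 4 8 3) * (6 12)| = 10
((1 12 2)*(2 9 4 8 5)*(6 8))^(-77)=(1 4 5 12 6 2 9 8)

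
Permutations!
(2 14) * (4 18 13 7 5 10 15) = [0, 1, 14, 3, 18, 10, 6, 5, 8, 9, 15, 11, 12, 7, 2, 4, 16, 17, 13] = (2 14)(4 18 13 7 5 10 15)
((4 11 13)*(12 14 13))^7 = (4 12 13 11 14)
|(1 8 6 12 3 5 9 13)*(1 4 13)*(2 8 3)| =4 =|(1 3 5 9)(2 8 6 12)(4 13)|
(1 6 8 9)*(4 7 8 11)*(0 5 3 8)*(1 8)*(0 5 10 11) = (0 10 11 4 7 5 3 1 6)(8 9) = [10, 6, 2, 1, 7, 3, 0, 5, 9, 8, 11, 4]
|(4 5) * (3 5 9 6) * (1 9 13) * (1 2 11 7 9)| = |(2 11 7 9 6 3 5 4 13)| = 9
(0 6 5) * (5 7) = (0 6 7 5) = [6, 1, 2, 3, 4, 0, 7, 5]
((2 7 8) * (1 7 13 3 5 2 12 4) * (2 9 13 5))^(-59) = (1 7 8 12 4)(2 5 9 13 3) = ((1 7 8 12 4)(2 5 9 13 3))^(-59)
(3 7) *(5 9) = (3 7)(5 9) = [0, 1, 2, 7, 4, 9, 6, 3, 8, 5]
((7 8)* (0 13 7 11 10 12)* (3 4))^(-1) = ((0 13 7 8 11 10 12)(3 4))^(-1) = (0 12 10 11 8 7 13)(3 4)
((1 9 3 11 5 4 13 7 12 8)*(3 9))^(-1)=(1 8 12 7 13 4 5 11 3)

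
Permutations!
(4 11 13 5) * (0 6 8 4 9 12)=(0 6 8 4 11 13 5 9 12)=[6, 1, 2, 3, 11, 9, 8, 7, 4, 12, 10, 13, 0, 5]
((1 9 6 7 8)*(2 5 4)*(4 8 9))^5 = (6 9 7)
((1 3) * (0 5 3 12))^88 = ((0 5 3 1 12))^88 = (0 1 5 12 3)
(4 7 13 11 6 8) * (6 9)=(4 7 13 11 9 6 8)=[0, 1, 2, 3, 7, 5, 8, 13, 4, 6, 10, 9, 12, 11]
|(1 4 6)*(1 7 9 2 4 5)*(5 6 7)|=12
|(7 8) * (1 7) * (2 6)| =|(1 7 8)(2 6)| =6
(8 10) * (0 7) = [7, 1, 2, 3, 4, 5, 6, 0, 10, 9, 8] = (0 7)(8 10)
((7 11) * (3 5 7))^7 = (3 11 7 5)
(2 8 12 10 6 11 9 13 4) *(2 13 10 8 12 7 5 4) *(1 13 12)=[0, 13, 1, 3, 12, 4, 11, 5, 7, 10, 6, 9, 8, 2]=(1 13 2)(4 12 8 7 5)(6 11 9 10)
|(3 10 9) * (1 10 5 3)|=|(1 10 9)(3 5)|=6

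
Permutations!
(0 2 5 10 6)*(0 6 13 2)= (2 5 10 13)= [0, 1, 5, 3, 4, 10, 6, 7, 8, 9, 13, 11, 12, 2]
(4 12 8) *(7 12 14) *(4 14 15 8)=(4 15 8 14 7 12)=[0, 1, 2, 3, 15, 5, 6, 12, 14, 9, 10, 11, 4, 13, 7, 8]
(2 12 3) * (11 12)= (2 11 12 3)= [0, 1, 11, 2, 4, 5, 6, 7, 8, 9, 10, 12, 3]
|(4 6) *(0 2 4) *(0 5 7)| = 6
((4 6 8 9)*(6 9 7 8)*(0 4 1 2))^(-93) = (0 9 2 4 1)(7 8)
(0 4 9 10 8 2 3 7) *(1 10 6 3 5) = (0 4 9 6 3 7)(1 10 8 2 5) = [4, 10, 5, 7, 9, 1, 3, 0, 2, 6, 8]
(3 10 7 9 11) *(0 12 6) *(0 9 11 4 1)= (0 12 6 9 4 1)(3 10 7 11)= [12, 0, 2, 10, 1, 5, 9, 11, 8, 4, 7, 3, 6]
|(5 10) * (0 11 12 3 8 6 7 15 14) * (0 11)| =8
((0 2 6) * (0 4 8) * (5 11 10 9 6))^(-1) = (0 8 4 6 9 10 11 5 2) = ((0 2 5 11 10 9 6 4 8))^(-1)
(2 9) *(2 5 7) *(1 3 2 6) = (1 3 2 9 5 7 6) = [0, 3, 9, 2, 4, 7, 1, 6, 8, 5]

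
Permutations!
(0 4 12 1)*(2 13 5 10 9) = [4, 0, 13, 3, 12, 10, 6, 7, 8, 2, 9, 11, 1, 5] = (0 4 12 1)(2 13 5 10 9)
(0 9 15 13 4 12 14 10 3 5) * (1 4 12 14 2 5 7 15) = (0 9 1 4 14 10 3 7 15 13 12 2 5) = [9, 4, 5, 7, 14, 0, 6, 15, 8, 1, 3, 11, 2, 12, 10, 13]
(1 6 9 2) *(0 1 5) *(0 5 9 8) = (0 1 6 8)(2 9) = [1, 6, 9, 3, 4, 5, 8, 7, 0, 2]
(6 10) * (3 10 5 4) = (3 10 6 5 4) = [0, 1, 2, 10, 3, 4, 5, 7, 8, 9, 6]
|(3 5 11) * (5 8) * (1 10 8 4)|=7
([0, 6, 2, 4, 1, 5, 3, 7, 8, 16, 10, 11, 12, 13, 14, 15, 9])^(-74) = [0, 3, 2, 1, 6, 5, 4, 7, 8, 9, 10, 11, 12, 13, 14, 15, 16]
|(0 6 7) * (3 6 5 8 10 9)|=|(0 5 8 10 9 3 6 7)|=8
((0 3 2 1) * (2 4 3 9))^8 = ((0 9 2 1)(3 4))^8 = (9)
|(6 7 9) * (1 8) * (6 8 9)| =|(1 9 8)(6 7)| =6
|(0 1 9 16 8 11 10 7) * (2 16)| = 9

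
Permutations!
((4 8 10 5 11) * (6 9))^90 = (11)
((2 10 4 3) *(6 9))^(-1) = ((2 10 4 3)(6 9))^(-1) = (2 3 4 10)(6 9)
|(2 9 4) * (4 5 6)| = 5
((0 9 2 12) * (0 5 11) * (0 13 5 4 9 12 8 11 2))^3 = ((0 12 4 9)(2 8 11 13 5))^3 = (0 9 4 12)(2 13 8 5 11)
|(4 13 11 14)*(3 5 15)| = 12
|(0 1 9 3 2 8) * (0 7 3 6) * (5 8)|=20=|(0 1 9 6)(2 5 8 7 3)|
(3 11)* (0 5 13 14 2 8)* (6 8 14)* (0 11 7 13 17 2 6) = (0 5 17 2 14 6 8 11 3 7 13) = [5, 1, 14, 7, 4, 17, 8, 13, 11, 9, 10, 3, 12, 0, 6, 15, 16, 2]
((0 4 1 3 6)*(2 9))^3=((0 4 1 3 6)(2 9))^3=(0 3 4 6 1)(2 9)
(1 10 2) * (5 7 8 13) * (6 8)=(1 10 2)(5 7 6 8 13)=[0, 10, 1, 3, 4, 7, 8, 6, 13, 9, 2, 11, 12, 5]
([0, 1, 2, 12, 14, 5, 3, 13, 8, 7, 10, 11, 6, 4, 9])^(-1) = (3 6 12)(4 13 7 9 14)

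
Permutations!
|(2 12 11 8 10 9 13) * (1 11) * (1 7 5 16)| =11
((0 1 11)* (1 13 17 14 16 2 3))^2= (0 17 16 3 11 13 14 2 1)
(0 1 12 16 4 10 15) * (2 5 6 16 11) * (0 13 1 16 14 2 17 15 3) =(0 16 4 10 3)(1 12 11 17 15 13)(2 5 6 14) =[16, 12, 5, 0, 10, 6, 14, 7, 8, 9, 3, 17, 11, 1, 2, 13, 4, 15]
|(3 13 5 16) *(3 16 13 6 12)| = 6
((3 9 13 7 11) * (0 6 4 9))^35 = (0 9 11 6 13 3 4 7)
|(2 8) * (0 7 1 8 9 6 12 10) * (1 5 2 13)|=24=|(0 7 5 2 9 6 12 10)(1 8 13)|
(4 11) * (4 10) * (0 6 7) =(0 6 7)(4 11 10) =[6, 1, 2, 3, 11, 5, 7, 0, 8, 9, 4, 10]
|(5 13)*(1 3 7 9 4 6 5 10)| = |(1 3 7 9 4 6 5 13 10)| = 9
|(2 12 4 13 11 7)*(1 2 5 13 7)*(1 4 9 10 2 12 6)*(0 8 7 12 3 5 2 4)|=20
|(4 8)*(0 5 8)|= |(0 5 8 4)|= 4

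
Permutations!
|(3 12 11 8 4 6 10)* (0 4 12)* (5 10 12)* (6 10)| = 20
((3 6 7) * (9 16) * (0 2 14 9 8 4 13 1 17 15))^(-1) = (0 15 17 1 13 4 8 16 9 14 2)(3 7 6)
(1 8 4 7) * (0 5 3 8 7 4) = (0 5 3 8)(1 7) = [5, 7, 2, 8, 4, 3, 6, 1, 0]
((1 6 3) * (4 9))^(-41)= (1 6 3)(4 9)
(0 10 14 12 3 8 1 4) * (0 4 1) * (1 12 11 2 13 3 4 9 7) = (0 10 14 11 2 13 3 8)(1 12 4 9 7) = [10, 12, 13, 8, 9, 5, 6, 1, 0, 7, 14, 2, 4, 3, 11]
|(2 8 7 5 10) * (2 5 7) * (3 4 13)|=6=|(2 8)(3 4 13)(5 10)|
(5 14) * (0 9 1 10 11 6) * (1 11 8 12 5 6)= (0 9 11 1 10 8 12 5 14 6)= [9, 10, 2, 3, 4, 14, 0, 7, 12, 11, 8, 1, 5, 13, 6]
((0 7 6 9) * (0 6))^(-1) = (0 7)(6 9)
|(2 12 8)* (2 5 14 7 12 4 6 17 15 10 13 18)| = 40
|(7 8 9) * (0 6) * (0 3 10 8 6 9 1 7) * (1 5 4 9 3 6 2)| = 21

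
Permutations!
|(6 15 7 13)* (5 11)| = |(5 11)(6 15 7 13)| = 4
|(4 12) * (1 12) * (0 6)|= 6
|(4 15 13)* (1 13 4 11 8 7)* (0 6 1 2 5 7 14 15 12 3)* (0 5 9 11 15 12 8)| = |(0 6 1 13 15 4 8 14 12 3 5 7 2 9 11)| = 15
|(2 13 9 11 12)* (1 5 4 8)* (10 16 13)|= |(1 5 4 8)(2 10 16 13 9 11 12)|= 28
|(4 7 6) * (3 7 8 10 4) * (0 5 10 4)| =6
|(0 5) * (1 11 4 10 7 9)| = 6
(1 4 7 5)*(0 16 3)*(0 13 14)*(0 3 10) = (0 16 10)(1 4 7 5)(3 13 14) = [16, 4, 2, 13, 7, 1, 6, 5, 8, 9, 0, 11, 12, 14, 3, 15, 10]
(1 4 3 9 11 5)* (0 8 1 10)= [8, 4, 2, 9, 3, 10, 6, 7, 1, 11, 0, 5]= (0 8 1 4 3 9 11 5 10)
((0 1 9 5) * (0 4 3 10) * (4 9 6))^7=(0 1 6 4 3 10)(5 9)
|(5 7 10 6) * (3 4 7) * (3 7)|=4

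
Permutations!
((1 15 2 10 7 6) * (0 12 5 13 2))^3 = (0 13 7 15 5 10 1 12 2 6)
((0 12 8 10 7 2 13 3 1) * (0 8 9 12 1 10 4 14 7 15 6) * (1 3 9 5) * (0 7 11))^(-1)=((0 3 10 15 6 7 2 13 9 12 5 1 8 4 14 11))^(-1)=(0 11 14 4 8 1 5 12 9 13 2 7 6 15 10 3)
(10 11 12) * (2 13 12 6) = (2 13 12 10 11 6) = [0, 1, 13, 3, 4, 5, 2, 7, 8, 9, 11, 6, 10, 12]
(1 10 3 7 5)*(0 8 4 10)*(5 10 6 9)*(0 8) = [0, 8, 2, 7, 6, 1, 9, 10, 4, 5, 3] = (1 8 4 6 9 5)(3 7 10)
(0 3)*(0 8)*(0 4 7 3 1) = (0 1)(3 8 4 7) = [1, 0, 2, 8, 7, 5, 6, 3, 4]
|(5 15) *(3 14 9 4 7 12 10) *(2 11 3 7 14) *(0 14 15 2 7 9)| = |(0 14)(2 11 3 7 12 10 9 4 15 5)| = 10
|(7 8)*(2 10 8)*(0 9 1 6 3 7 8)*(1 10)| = |(0 9 10)(1 6 3 7 2)| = 15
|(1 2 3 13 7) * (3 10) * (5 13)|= 7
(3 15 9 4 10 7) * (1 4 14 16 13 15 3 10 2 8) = (1 4 2 8)(7 10)(9 14 16 13 15) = [0, 4, 8, 3, 2, 5, 6, 10, 1, 14, 7, 11, 12, 15, 16, 9, 13]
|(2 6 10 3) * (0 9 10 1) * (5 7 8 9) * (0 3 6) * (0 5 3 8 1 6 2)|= 14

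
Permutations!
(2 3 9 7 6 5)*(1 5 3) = (1 5 2)(3 9 7 6) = [0, 5, 1, 9, 4, 2, 3, 6, 8, 7]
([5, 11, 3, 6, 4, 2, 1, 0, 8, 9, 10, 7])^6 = (0 11 6 2)(1 3 5 7)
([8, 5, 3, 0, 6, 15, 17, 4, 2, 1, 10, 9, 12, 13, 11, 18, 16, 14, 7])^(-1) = [3, 9, 8, 2, 7, 1, 4, 18, 0, 11, 10, 14, 12, 13, 17, 5, 16, 6, 15]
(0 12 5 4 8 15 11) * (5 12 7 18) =(0 7 18 5 4 8 15 11) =[7, 1, 2, 3, 8, 4, 6, 18, 15, 9, 10, 0, 12, 13, 14, 11, 16, 17, 5]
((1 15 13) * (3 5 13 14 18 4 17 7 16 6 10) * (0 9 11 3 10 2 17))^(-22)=((0 9 11 3 5 13 1 15 14 18 4)(2 17 7 16 6))^(-22)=(18)(2 16 17 6 7)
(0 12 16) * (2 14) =[12, 1, 14, 3, 4, 5, 6, 7, 8, 9, 10, 11, 16, 13, 2, 15, 0] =(0 12 16)(2 14)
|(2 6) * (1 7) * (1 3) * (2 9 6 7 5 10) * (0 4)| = |(0 4)(1 5 10 2 7 3)(6 9)| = 6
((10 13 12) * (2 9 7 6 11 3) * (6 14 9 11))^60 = (14)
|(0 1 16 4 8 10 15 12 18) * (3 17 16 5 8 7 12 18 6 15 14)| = |(0 1 5 8 10 14 3 17 16 4 7 12 6 15 18)| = 15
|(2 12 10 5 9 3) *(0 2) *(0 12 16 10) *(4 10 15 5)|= |(0 2 16 15 5 9 3 12)(4 10)|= 8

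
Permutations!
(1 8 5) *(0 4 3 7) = (0 4 3 7)(1 8 5) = [4, 8, 2, 7, 3, 1, 6, 0, 5]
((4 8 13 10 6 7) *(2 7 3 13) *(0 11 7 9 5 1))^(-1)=(0 1 5 9 2 8 4 7 11)(3 6 10 13)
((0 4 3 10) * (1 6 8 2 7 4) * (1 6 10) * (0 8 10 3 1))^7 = ((0 6 10 8 2 7 4 1 3))^7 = (0 1 7 8 6 3 4 2 10)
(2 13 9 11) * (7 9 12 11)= [0, 1, 13, 3, 4, 5, 6, 9, 8, 7, 10, 2, 11, 12]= (2 13 12 11)(7 9)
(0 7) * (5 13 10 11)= (0 7)(5 13 10 11)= [7, 1, 2, 3, 4, 13, 6, 0, 8, 9, 11, 5, 12, 10]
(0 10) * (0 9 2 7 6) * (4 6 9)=[10, 1, 7, 3, 6, 5, 0, 9, 8, 2, 4]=(0 10 4 6)(2 7 9)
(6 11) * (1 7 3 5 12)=[0, 7, 2, 5, 4, 12, 11, 3, 8, 9, 10, 6, 1]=(1 7 3 5 12)(6 11)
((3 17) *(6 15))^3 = ((3 17)(6 15))^3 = (3 17)(6 15)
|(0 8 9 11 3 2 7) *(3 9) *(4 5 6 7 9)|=10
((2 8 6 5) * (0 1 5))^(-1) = (0 6 8 2 5 1)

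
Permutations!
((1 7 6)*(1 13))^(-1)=((1 7 6 13))^(-1)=(1 13 6 7)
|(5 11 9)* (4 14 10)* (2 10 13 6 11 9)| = |(2 10 4 14 13 6 11)(5 9)| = 14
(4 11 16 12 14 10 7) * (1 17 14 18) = (1 17 14 10 7 4 11 16 12 18) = [0, 17, 2, 3, 11, 5, 6, 4, 8, 9, 7, 16, 18, 13, 10, 15, 12, 14, 1]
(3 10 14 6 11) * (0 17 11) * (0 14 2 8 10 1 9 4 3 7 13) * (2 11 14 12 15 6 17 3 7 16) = (0 3 1 9 4 7 13)(2 8 10 11 16)(6 12 15)(14 17) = [3, 9, 8, 1, 7, 5, 12, 13, 10, 4, 11, 16, 15, 0, 17, 6, 2, 14]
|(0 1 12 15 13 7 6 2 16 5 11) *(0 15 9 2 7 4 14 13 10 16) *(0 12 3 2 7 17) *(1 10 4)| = 17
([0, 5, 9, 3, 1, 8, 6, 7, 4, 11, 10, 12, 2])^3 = (1 4 8 5)(2 12 11 9)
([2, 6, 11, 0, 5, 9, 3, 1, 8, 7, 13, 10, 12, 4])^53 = [4, 11, 5, 13, 6, 3, 10, 2, 8, 0, 7, 9, 12, 1]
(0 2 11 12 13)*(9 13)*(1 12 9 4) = (0 2 11 9 13)(1 12 4) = [2, 12, 11, 3, 1, 5, 6, 7, 8, 13, 10, 9, 4, 0]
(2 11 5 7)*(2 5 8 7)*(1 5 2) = (1 5)(2 11 8 7) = [0, 5, 11, 3, 4, 1, 6, 2, 7, 9, 10, 8]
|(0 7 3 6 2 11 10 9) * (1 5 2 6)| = 9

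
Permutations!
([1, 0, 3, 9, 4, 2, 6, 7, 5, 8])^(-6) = (2 5 8 9 3)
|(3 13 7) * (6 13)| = |(3 6 13 7)| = 4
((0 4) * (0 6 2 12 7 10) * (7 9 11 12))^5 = (0 10 7 2 6 4)(9 12 11)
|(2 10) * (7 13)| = |(2 10)(7 13)| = 2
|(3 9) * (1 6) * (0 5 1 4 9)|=7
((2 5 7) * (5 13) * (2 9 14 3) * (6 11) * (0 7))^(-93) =((0 7 9 14 3 2 13 5)(6 11))^(-93) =(0 14 13 7 3 5 9 2)(6 11)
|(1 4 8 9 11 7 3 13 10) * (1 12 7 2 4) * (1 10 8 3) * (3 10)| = 11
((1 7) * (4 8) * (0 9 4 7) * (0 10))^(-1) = (0 10 1 7 8 4 9)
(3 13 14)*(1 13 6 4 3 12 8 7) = (1 13 14 12 8 7)(3 6 4) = [0, 13, 2, 6, 3, 5, 4, 1, 7, 9, 10, 11, 8, 14, 12]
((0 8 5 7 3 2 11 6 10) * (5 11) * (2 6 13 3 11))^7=(0 3 7 8 6 11 2 10 13 5)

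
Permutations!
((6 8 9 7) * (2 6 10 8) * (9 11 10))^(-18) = (11)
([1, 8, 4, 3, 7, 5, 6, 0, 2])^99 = (0 2)(1 4)(7 8)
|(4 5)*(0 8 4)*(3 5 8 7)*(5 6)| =10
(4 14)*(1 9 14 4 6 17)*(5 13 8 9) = (1 5 13 8 9 14 6 17) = [0, 5, 2, 3, 4, 13, 17, 7, 9, 14, 10, 11, 12, 8, 6, 15, 16, 1]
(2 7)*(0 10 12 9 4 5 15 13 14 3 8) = (0 10 12 9 4 5 15 13 14 3 8)(2 7) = [10, 1, 7, 8, 5, 15, 6, 2, 0, 4, 12, 11, 9, 14, 3, 13]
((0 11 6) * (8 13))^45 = (8 13)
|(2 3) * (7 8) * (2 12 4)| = |(2 3 12 4)(7 8)| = 4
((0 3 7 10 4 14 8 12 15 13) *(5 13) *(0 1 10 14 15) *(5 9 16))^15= ((0 3 7 14 8 12)(1 10 4 15 9 16 5 13))^15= (0 14)(1 13 5 16 9 15 4 10)(3 8)(7 12)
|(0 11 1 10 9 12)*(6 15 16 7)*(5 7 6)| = 6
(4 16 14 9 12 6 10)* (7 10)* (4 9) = (4 16 14)(6 7 10 9 12) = [0, 1, 2, 3, 16, 5, 7, 10, 8, 12, 9, 11, 6, 13, 4, 15, 14]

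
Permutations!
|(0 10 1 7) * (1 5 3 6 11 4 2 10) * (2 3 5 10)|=|(0 1 7)(3 6 11 4)|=12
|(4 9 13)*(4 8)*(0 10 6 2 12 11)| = |(0 10 6 2 12 11)(4 9 13 8)| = 12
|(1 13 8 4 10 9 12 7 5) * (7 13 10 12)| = 20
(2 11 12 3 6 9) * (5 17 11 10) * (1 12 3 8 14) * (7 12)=(1 7 12 8 14)(2 10 5 17 11 3 6 9)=[0, 7, 10, 6, 4, 17, 9, 12, 14, 2, 5, 3, 8, 13, 1, 15, 16, 11]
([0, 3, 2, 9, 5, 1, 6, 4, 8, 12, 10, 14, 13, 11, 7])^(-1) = (1 5 4 7 14 11 13 12 9 3)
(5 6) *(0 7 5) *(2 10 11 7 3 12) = (0 3 12 2 10 11 7 5 6) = [3, 1, 10, 12, 4, 6, 0, 5, 8, 9, 11, 7, 2]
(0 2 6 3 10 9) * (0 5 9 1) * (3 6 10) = (0 2 10 1)(5 9) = [2, 0, 10, 3, 4, 9, 6, 7, 8, 5, 1]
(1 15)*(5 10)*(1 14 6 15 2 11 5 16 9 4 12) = (1 2 11 5 10 16 9 4 12)(6 15 14) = [0, 2, 11, 3, 12, 10, 15, 7, 8, 4, 16, 5, 1, 13, 6, 14, 9]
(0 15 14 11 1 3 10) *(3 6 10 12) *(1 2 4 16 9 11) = [15, 6, 4, 12, 16, 5, 10, 7, 8, 11, 0, 2, 3, 13, 1, 14, 9] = (0 15 14 1 6 10)(2 4 16 9 11)(3 12)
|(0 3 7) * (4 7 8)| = |(0 3 8 4 7)| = 5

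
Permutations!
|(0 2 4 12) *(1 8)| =|(0 2 4 12)(1 8)| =4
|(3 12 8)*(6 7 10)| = 3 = |(3 12 8)(6 7 10)|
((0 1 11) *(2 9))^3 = (11)(2 9)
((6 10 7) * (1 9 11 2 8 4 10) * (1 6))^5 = ((1 9 11 2 8 4 10 7))^5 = (1 4 11 7 8 9 10 2)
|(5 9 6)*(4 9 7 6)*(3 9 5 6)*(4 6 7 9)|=6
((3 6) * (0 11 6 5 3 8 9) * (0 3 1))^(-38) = (0 6 9 5)(1 11 8 3)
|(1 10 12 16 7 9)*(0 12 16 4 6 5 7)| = 10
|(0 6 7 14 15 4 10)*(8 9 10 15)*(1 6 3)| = 18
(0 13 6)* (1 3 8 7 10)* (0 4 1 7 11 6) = (0 13)(1 3 8 11 6 4)(7 10) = [13, 3, 2, 8, 1, 5, 4, 10, 11, 9, 7, 6, 12, 0]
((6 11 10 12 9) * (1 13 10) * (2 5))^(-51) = (1 6 12 13 11 9 10)(2 5)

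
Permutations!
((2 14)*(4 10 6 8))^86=((2 14)(4 10 6 8))^86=(14)(4 6)(8 10)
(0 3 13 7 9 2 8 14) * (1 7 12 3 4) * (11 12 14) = (0 4 1 7 9 2 8 11 12 3 13 14) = [4, 7, 8, 13, 1, 5, 6, 9, 11, 2, 10, 12, 3, 14, 0]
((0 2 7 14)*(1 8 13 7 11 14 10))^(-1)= (0 14 11 2)(1 10 7 13 8)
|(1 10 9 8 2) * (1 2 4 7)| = |(1 10 9 8 4 7)| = 6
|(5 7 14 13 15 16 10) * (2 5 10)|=7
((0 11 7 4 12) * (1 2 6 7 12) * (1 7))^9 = (12)(4 7) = ((0 11 12)(1 2 6)(4 7))^9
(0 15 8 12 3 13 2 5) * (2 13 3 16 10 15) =(0 2 5)(8 12 16 10 15) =[2, 1, 5, 3, 4, 0, 6, 7, 12, 9, 15, 11, 16, 13, 14, 8, 10]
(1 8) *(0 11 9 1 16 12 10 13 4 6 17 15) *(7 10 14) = (0 11 9 1 8 16 12 14 7 10 13 4 6 17 15) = [11, 8, 2, 3, 6, 5, 17, 10, 16, 1, 13, 9, 14, 4, 7, 0, 12, 15]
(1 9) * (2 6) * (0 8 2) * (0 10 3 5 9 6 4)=(0 8 2 4)(1 6 10 3 5 9)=[8, 6, 4, 5, 0, 9, 10, 7, 2, 1, 3]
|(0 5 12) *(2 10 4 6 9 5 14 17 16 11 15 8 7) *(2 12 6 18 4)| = |(0 14 17 16 11 15 8 7 12)(2 10)(4 18)(5 6 9)| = 18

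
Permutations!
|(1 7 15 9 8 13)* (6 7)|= |(1 6 7 15 9 8 13)|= 7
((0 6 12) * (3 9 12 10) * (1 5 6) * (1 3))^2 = ((0 3 9 12)(1 5 6 10))^2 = (0 9)(1 6)(3 12)(5 10)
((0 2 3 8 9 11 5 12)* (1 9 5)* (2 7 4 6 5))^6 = (12)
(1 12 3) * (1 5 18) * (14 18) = (1 12 3 5 14 18) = [0, 12, 2, 5, 4, 14, 6, 7, 8, 9, 10, 11, 3, 13, 18, 15, 16, 17, 1]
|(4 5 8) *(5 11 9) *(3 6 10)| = 15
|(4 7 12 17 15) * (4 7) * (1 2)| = 4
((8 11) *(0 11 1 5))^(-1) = (0 5 1 8 11)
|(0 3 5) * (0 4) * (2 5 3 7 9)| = |(0 7 9 2 5 4)| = 6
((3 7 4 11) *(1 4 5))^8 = ((1 4 11 3 7 5))^8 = (1 11 7)(3 5 4)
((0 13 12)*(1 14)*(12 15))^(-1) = ((0 13 15 12)(1 14))^(-1) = (0 12 15 13)(1 14)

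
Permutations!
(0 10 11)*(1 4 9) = (0 10 11)(1 4 9) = [10, 4, 2, 3, 9, 5, 6, 7, 8, 1, 11, 0]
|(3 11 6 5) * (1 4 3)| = 6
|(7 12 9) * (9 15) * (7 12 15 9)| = |(7 15)(9 12)| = 2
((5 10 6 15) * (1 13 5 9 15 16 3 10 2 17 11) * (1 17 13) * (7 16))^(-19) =(2 5 13)(3 10 6 7 16)(9 15)(11 17) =((2 13 5)(3 10 6 7 16)(9 15)(11 17))^(-19)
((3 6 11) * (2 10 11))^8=((2 10 11 3 6))^8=(2 3 10 6 11)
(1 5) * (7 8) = (1 5)(7 8) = [0, 5, 2, 3, 4, 1, 6, 8, 7]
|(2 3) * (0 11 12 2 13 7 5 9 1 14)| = |(0 11 12 2 3 13 7 5 9 1 14)| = 11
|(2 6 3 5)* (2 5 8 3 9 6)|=2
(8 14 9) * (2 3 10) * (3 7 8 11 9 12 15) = (2 7 8 14 12 15 3 10)(9 11) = [0, 1, 7, 10, 4, 5, 6, 8, 14, 11, 2, 9, 15, 13, 12, 3]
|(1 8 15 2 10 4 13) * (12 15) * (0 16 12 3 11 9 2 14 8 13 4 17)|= |(0 16 12 15 14 8 3 11 9 2 10 17)(1 13)|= 12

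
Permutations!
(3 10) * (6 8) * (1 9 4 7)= (1 9 4 7)(3 10)(6 8)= [0, 9, 2, 10, 7, 5, 8, 1, 6, 4, 3]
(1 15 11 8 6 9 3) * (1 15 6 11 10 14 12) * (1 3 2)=(1 6 9 2)(3 15 10 14 12)(8 11)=[0, 6, 1, 15, 4, 5, 9, 7, 11, 2, 14, 8, 3, 13, 12, 10]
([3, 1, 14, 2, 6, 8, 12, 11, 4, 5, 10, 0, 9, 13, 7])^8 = (0 2 7)(3 14 11)(4 12 5)(6 9 8)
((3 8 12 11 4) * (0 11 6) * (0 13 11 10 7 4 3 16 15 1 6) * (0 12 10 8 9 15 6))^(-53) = (0 1 15 9 3 11 13 6 16 4 7 10 8)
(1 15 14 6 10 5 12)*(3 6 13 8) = (1 15 14 13 8 3 6 10 5 12) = [0, 15, 2, 6, 4, 12, 10, 7, 3, 9, 5, 11, 1, 8, 13, 14]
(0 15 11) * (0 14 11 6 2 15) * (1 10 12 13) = (1 10 12 13)(2 15 6)(11 14) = [0, 10, 15, 3, 4, 5, 2, 7, 8, 9, 12, 14, 13, 1, 11, 6]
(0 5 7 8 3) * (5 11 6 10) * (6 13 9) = (0 11 13 9 6 10 5 7 8 3) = [11, 1, 2, 0, 4, 7, 10, 8, 3, 6, 5, 13, 12, 9]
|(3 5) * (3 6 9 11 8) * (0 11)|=7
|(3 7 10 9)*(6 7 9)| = |(3 9)(6 7 10)| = 6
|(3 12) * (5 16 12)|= |(3 5 16 12)|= 4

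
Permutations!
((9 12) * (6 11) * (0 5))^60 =((0 5)(6 11)(9 12))^60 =(12)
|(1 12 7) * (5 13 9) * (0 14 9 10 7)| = |(0 14 9 5 13 10 7 1 12)| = 9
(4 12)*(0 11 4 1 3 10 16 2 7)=(0 11 4 12 1 3 10 16 2 7)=[11, 3, 7, 10, 12, 5, 6, 0, 8, 9, 16, 4, 1, 13, 14, 15, 2]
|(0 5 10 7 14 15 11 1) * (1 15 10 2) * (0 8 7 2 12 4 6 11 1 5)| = 12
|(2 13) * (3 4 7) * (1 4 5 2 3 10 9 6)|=|(1 4 7 10 9 6)(2 13 3 5)|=12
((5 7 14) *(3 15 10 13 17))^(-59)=((3 15 10 13 17)(5 7 14))^(-59)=(3 15 10 13 17)(5 7 14)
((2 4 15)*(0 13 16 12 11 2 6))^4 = (0 11 6 12 15 16 4 13 2)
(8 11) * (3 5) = [0, 1, 2, 5, 4, 3, 6, 7, 11, 9, 10, 8] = (3 5)(8 11)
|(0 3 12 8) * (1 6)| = 4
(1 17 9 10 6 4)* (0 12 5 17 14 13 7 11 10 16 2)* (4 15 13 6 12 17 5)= [17, 14, 0, 3, 1, 5, 15, 11, 8, 16, 12, 10, 4, 7, 6, 13, 2, 9]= (0 17 9 16 2)(1 14 6 15 13 7 11 10 12 4)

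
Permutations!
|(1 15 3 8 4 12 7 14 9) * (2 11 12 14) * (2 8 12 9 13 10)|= |(1 15 3 12 7 8 4 14 13 10 2 11 9)|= 13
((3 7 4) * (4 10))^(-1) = ((3 7 10 4))^(-1) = (3 4 10 7)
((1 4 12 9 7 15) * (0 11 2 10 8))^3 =((0 11 2 10 8)(1 4 12 9 7 15))^3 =(0 10 11 8 2)(1 9)(4 7)(12 15)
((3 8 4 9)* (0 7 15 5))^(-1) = (0 5 15 7)(3 9 4 8)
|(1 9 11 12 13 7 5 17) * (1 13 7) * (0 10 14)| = |(0 10 14)(1 9 11 12 7 5 17 13)| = 24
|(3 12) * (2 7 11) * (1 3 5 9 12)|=6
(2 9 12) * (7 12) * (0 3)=[3, 1, 9, 0, 4, 5, 6, 12, 8, 7, 10, 11, 2]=(0 3)(2 9 7 12)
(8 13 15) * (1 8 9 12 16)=(1 8 13 15 9 12 16)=[0, 8, 2, 3, 4, 5, 6, 7, 13, 12, 10, 11, 16, 15, 14, 9, 1]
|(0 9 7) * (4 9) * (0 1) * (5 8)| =|(0 4 9 7 1)(5 8)| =10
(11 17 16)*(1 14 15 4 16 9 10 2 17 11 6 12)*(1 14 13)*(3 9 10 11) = (1 13)(2 17 10)(3 9 11)(4 16 6 12 14 15) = [0, 13, 17, 9, 16, 5, 12, 7, 8, 11, 2, 3, 14, 1, 15, 4, 6, 10]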